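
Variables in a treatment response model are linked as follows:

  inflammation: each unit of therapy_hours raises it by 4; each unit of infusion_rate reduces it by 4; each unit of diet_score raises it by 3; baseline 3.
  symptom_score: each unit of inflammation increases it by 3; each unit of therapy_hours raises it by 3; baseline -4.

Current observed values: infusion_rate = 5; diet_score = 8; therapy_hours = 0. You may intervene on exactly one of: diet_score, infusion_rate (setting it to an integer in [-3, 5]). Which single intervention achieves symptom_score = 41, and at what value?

set infusion_rate = 3

Intervening on diet_score: symptom_score = 9*diet_score - 55. Reaching 41 requires diet_score = 32/3, not an integer.
Intervening on infusion_rate: with other inputs at their observed values, symptom_score = -12*infusion_rate + 77. Solving for 41 gives infusion_rate = 3, within [-3, 5].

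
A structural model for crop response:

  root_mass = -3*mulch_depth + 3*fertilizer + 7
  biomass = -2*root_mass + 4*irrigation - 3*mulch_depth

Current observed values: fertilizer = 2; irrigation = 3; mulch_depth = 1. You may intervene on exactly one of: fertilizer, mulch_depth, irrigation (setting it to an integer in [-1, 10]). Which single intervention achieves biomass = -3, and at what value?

set irrigation = 5

Intervening on fertilizer: biomass = -6*fertilizer + 1. Reaching -3 requires fertilizer = 2/3, not an integer.
Intervening on mulch_depth: biomass = 3*mulch_depth - 14. Reaching -3 requires mulch_depth = 11/3, not an integer.
Intervening on irrigation: with other inputs at their observed values, biomass = 4*irrigation - 23. Solving for -3 gives irrigation = 5, within [-1, 10].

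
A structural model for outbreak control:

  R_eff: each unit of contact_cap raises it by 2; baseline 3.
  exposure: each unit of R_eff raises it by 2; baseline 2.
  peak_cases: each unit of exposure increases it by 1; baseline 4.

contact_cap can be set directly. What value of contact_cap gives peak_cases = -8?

Substituting into the exposure equation gives exposure = 4*contact_cap + 8.
This gives peak_cases = 4*contact_cap + 12.
Solve 4*contact_cap + 12 = -8: contact_cap = (-8 - 12) / 4 = -5.

contact_cap = -5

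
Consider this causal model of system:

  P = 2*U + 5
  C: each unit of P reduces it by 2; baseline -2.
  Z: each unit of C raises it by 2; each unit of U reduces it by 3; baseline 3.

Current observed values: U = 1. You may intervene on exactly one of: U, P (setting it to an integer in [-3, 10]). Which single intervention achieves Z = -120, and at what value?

Intervening on U: with other inputs at their observed values, Z = -11*U - 21. Solving for -120 gives U = 9, within [-3, 10].
Intervening on P: Z = -4*P - 4. Reaching -120 requires P = 29, outside [-3, 10].

set U = 9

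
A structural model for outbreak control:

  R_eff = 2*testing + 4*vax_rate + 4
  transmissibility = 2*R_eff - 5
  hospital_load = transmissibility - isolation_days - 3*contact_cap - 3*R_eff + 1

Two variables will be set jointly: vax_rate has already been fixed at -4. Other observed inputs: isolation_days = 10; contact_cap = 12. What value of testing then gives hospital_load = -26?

With vax_rate held at -4:
Substituting into the R_eff equation gives R_eff = 2*testing - 12.
Substituting into the transmissibility equation gives transmissibility = 4*testing - 29.
Substituting into the hospital_load equation gives hospital_load = -2*testing - 38.
Solve -2*testing - 38 = -26: testing = (-26 + 38) / -2 = -6.

testing = -6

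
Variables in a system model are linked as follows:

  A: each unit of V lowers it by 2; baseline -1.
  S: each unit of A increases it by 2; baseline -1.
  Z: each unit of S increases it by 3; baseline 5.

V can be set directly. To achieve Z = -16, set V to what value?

Substituting into the S equation gives S = -4*V - 3.
This gives Z = -12*V - 4.
Solve -12*V - 4 = -16: V = (-16 + 4) / -12 = 1.

V = 1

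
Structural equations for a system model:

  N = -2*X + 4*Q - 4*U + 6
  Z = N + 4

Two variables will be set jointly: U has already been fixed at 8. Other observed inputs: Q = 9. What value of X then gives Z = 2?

With U held at 8:
Substituting into the N equation gives N = -2*X + 10.
Substituting into the Z equation gives Z = -2*X + 14.
Solve -2*X + 14 = 2: X = (2 - 14) / -2 = 6.

X = 6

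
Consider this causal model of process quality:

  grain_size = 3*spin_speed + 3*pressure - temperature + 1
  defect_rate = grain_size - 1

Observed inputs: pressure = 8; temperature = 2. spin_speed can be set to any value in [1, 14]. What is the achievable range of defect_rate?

25 to 64

Substituting into the grain_size equation gives grain_size = 3*spin_speed + 23.
Substituting into the defect_rate equation gives defect_rate = 3*spin_speed + 22.
Linear in spin_speed, so extremes are at the endpoints: spin_speed = 1 gives defect_rate = 25; spin_speed = 14 gives defect_rate = 64.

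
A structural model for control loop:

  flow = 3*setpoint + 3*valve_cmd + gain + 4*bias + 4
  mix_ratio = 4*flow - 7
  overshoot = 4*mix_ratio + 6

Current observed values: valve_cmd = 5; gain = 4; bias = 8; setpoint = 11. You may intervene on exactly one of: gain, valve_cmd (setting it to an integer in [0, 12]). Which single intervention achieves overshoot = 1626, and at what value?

Intervening on gain: overshoot = 16*gain + 1322. Reaching 1626 requires gain = 19, outside [0, 12].
Intervening on valve_cmd: with other inputs at their observed values, overshoot = 48*valve_cmd + 1146. Solving for 1626 gives valve_cmd = 10, within [0, 12].

set valve_cmd = 10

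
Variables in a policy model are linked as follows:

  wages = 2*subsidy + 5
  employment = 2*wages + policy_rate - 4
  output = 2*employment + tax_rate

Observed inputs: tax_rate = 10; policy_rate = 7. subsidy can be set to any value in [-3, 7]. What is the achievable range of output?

12 to 92

Substituting into the employment equation gives employment = 4*subsidy + 13.
Substituting into the output equation gives output = 8*subsidy + 36.
Linear in subsidy, so extremes are at the endpoints: subsidy = -3 gives output = 12; subsidy = 7 gives output = 92.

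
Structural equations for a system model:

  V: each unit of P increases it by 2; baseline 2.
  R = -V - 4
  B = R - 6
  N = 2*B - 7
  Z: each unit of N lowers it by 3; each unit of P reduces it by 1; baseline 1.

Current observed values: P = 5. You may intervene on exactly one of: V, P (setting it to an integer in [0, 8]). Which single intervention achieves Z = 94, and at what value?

set P = 0

Intervening on V: Z = 6*V + 77. Reaching 94 requires V = 17/6, not an integer.
Intervening on P: with other inputs at their observed values, Z = 11*P + 94. Solving for 94 gives P = 0, within [0, 8].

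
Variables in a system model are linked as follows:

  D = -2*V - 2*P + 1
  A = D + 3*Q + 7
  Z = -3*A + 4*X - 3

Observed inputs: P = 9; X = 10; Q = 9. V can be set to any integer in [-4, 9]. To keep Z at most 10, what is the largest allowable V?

V = 4

Substituting into the D equation gives D = -2*V - 17.
A becomes -2*V + 17.
Substituting into the Z equation gives Z = 6*V - 14.
Require 6*V - 14 ≤ 10, so V ≤ 4.
The largest integer in [-4, 9] satisfying this is 4.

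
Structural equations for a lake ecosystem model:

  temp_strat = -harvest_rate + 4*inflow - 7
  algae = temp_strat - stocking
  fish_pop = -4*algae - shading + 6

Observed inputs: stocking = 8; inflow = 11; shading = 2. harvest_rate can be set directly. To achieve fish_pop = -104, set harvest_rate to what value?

harvest_rate = 2

Substituting into the temp_strat equation gives temp_strat = -harvest_rate + 37.
Substituting into the algae equation gives algae = -harvest_rate + 29.
fish_pop becomes 4*harvest_rate - 112.
Solve 4*harvest_rate - 112 = -104: harvest_rate = (-104 + 112) / 4 = 2.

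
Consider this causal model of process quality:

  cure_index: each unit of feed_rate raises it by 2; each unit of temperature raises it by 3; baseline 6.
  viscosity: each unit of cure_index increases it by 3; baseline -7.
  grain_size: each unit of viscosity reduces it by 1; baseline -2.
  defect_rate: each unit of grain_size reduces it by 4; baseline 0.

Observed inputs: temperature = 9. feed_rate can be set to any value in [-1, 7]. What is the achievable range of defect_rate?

Substituting into the cure_index equation gives cure_index = 2*feed_rate + 33.
This gives viscosity = 6*feed_rate + 92.
Substituting into the grain_size equation gives grain_size = -6*feed_rate - 94.
Substituting into the defect_rate equation gives defect_rate = 24*feed_rate + 376.
Linear in feed_rate, so extremes are at the endpoints: feed_rate = -1 gives defect_rate = 352; feed_rate = 7 gives defect_rate = 544.

352 to 544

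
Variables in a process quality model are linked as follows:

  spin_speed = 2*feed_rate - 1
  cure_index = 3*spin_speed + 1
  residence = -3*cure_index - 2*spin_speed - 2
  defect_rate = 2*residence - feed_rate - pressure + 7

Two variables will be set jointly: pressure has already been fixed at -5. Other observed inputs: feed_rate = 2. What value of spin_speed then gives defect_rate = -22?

With pressure held at -5:
Intervening on spin_speed fixes its value directly, overriding its dependence on feed_rate.
Substituting into the residence equation gives residence = -11*spin_speed - 5.
defect_rate becomes -22*spin_speed.
Solve -22*spin_speed = -22: spin_speed = -22 / -22 = 1.

spin_speed = 1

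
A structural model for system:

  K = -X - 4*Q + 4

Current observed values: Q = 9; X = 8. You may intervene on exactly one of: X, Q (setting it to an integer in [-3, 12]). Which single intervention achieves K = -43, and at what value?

set X = 11

Intervening on X: with other inputs at their observed values, K = -X - 32. Solving for -43 gives X = 11, within [-3, 12].
Intervening on Q: K = -4*Q - 4. Reaching -43 requires Q = 39/4, not an integer.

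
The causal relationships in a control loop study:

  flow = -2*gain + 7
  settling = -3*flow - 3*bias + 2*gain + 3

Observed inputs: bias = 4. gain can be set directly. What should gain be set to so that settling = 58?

gain = 11

Substituting into the settling equation gives settling = 8*gain - 30.
Solve 8*gain - 30 = 58: gain = (58 + 30) / 8 = 11.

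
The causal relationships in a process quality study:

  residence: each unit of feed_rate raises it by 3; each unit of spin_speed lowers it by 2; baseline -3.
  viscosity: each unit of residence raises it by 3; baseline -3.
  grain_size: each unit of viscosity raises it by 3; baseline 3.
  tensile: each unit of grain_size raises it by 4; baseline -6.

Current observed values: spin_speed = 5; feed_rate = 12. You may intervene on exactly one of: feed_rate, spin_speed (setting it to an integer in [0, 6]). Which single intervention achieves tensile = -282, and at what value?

set feed_rate = 2

Intervening on feed_rate: with other inputs at their observed values, tensile = 108*feed_rate - 498. Solving for -282 gives feed_rate = 2, within [0, 6].
Intervening on spin_speed: tensile = -72*spin_speed + 1158. Reaching -282 requires spin_speed = 20, outside [0, 6].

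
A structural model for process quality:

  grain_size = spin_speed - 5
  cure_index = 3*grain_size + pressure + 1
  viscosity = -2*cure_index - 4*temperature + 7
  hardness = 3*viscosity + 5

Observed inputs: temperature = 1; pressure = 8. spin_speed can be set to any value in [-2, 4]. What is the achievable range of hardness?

-22 to 86

Substituting into the cure_index equation gives cure_index = 3*spin_speed - 6.
viscosity becomes -6*spin_speed + 15.
Substituting into the hardness equation gives hardness = -18*spin_speed + 50.
Linear in spin_speed, so extremes are at the endpoints: spin_speed = -2 gives hardness = 86; spin_speed = 4 gives hardness = -22.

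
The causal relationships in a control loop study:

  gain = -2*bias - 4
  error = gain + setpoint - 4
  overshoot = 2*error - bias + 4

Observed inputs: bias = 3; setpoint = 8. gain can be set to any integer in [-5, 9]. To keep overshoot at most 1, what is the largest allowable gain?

Intervening on gain fixes its value directly, overriding its dependence on bias.
Substituting into the error equation gives error = gain + 4.
Substituting into the overshoot equation gives overshoot = 2*gain + 9.
Require 2*gain + 9 ≤ 1, so gain ≤ -4.
The largest integer in [-5, 9] satisfying this is -4.

gain = -4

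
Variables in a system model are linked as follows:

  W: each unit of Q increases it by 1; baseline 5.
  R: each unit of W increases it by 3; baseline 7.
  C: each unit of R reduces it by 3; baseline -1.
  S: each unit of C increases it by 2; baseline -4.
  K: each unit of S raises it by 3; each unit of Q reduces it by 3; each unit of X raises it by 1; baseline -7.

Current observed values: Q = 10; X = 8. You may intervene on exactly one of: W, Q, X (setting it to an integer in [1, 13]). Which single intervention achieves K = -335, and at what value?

Intervening on W: with other inputs at their observed values, K = -54*W - 173. Solving for -335 gives W = 3, within [1, 13].
Intervening on Q: K = -57*Q - 413. Reaching -335 requires Q = -26/19, not an integer.
Intervening on X: K = X - 991. Reaching -335 requires X = 656, outside [1, 13].

set W = 3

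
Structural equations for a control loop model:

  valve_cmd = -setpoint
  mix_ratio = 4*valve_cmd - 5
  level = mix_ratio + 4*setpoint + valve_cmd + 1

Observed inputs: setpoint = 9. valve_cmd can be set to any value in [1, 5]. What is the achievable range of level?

Intervening on valve_cmd fixes its value directly, overriding its dependence on setpoint.
Substituting into the level equation gives level = 5*valve_cmd + 32.
Linear in valve_cmd, so extremes are at the endpoints: valve_cmd = 1 gives level = 37; valve_cmd = 5 gives level = 57.

37 to 57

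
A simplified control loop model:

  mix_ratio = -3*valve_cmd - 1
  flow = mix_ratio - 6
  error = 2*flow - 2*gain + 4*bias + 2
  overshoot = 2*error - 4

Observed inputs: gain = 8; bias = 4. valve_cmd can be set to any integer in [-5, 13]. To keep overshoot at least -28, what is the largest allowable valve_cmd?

Substituting into the flow equation gives flow = -3*valve_cmd - 7.
Substituting into the error equation gives error = -6*valve_cmd - 12.
Substituting into the overshoot equation gives overshoot = -12*valve_cmd - 28.
Require -12*valve_cmd - 28 ≥ -28, so valve_cmd ≤ 0.
The largest integer in [-5, 13] satisfying this is 0.

valve_cmd = 0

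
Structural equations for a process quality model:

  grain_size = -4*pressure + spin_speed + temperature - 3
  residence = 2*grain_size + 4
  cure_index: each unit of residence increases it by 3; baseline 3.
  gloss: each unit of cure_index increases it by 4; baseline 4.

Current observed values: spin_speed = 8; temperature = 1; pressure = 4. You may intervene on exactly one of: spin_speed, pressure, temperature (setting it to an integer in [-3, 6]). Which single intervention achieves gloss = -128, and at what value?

set temperature = 3

Intervening on spin_speed: gloss = 24*spin_speed - 368. Reaching -128 requires spin_speed = 10, outside [-3, 6].
Intervening on pressure: gloss = -96*pressure + 208. Reaching -128 requires pressure = 7/2, not an integer.
Intervening on temperature: with other inputs at their observed values, gloss = 24*temperature - 200. Solving for -128 gives temperature = 3, within [-3, 6].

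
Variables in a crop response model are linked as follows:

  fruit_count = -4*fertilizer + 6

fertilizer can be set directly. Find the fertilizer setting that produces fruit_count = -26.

fertilizer = 8

Solve -4*fertilizer + 6 = -26: fertilizer = (-26 - 6) / -4 = 8.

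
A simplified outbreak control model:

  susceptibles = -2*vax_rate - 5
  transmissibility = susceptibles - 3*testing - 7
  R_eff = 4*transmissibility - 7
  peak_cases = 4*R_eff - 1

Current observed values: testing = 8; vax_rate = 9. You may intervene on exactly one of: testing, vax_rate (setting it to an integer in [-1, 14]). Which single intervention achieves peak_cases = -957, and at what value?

Intervening on testing: peak_cases = -48*testing - 509. Reaching -957 requires testing = 28/3, not an integer.
Intervening on vax_rate: with other inputs at their observed values, peak_cases = -32*vax_rate - 605. Solving for -957 gives vax_rate = 11, within [-1, 14].

set vax_rate = 11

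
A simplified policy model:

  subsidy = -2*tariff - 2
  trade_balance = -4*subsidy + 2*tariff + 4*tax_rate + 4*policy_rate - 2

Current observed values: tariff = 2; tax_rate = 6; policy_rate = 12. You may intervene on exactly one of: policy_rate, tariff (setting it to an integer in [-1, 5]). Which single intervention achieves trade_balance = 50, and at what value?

set policy_rate = 0

Intervening on policy_rate: with other inputs at their observed values, trade_balance = 4*policy_rate + 50. Solving for 50 gives policy_rate = 0, within [-1, 5].
Intervening on tariff: trade_balance = 10*tariff + 78. Reaching 50 requires tariff = -14/5, not an integer.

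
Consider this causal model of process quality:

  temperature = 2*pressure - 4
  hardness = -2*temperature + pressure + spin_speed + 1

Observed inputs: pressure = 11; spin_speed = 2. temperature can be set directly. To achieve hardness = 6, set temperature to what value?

temperature = 4

Intervening on temperature fixes its value directly, overriding its dependence on pressure.
Substituting into the hardness equation gives hardness = -2*temperature + 14.
Solve -2*temperature + 14 = 6: temperature = (6 - 14) / -2 = 4.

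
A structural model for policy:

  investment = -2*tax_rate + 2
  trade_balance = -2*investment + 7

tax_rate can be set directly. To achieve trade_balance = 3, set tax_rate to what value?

tax_rate = 0

Substituting into the trade_balance equation gives trade_balance = 4*tax_rate + 3.
Solve 4*tax_rate + 3 = 3: tax_rate = (3 - 3) / 4 = 0.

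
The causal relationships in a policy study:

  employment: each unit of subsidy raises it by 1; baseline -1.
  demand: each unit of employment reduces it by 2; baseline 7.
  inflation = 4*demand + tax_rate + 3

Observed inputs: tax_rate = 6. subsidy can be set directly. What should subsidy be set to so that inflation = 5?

subsidy = 5

Substituting into the demand equation gives demand = -2*subsidy + 9.
This gives inflation = -8*subsidy + 45.
Solve -8*subsidy + 45 = 5: subsidy = (5 - 45) / -8 = 5.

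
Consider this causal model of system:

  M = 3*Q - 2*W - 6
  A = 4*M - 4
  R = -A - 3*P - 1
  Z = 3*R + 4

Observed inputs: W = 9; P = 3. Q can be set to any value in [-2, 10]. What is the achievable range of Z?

Substituting into the M equation gives M = 3*Q - 24.
Substituting into the A equation gives A = 12*Q - 100.
Substituting into the R equation gives R = -12*Q + 90.
Substituting into the Z equation gives Z = -36*Q + 274.
Linear in Q, so extremes are at the endpoints: Q = -2 gives Z = 346; Q = 10 gives Z = -86.

-86 to 346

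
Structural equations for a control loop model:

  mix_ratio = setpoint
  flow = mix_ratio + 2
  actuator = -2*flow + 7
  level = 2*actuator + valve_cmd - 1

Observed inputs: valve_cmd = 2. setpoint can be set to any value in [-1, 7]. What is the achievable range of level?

-21 to 11

Substituting into the flow equation gives flow = setpoint + 2.
This gives actuator = -2*setpoint + 3.
Substituting into the level equation gives level = -4*setpoint + 7.
Linear in setpoint, so extremes are at the endpoints: setpoint = -1 gives level = 11; setpoint = 7 gives level = -21.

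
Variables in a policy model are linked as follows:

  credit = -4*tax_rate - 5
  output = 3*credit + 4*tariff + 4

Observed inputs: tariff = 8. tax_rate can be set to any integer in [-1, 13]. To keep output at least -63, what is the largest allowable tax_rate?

tax_rate = 7

Substituting into the output equation gives output = -12*tax_rate + 21.
Require -12*tax_rate + 21 ≥ -63, so tax_rate ≤ 7.
The largest integer in [-1, 13] satisfying this is 7.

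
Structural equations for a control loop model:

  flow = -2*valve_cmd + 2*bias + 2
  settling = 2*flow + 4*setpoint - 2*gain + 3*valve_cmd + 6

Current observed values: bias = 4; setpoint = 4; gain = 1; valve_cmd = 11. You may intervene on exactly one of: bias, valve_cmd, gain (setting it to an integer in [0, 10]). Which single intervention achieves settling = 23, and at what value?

set gain = 4

Intervening on bias: settling = 4*bias + 13. Reaching 23 requires bias = 5/2, not an integer.
Intervening on valve_cmd: settling = -valve_cmd + 40. Reaching 23 requires valve_cmd = 17, outside [0, 10].
Intervening on gain: with other inputs at their observed values, settling = -2*gain + 31. Solving for 23 gives gain = 4, within [0, 10].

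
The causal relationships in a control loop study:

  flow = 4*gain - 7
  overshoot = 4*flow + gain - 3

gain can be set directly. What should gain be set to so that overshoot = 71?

Substituting into the overshoot equation gives overshoot = 17*gain - 31.
Solve 17*gain - 31 = 71: gain = (71 + 31) / 17 = 6.

gain = 6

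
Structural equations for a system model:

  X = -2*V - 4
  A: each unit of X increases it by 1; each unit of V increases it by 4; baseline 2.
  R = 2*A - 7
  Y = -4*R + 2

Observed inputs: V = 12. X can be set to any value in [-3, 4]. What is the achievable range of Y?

Intervening on X fixes its value directly, overriding its dependence on V.
Substituting into the A equation gives A = X + 50.
Substituting into the R equation gives R = 2*X + 93.
This gives Y = -8*X - 370.
Linear in X, so extremes are at the endpoints: X = -3 gives Y = -346; X = 4 gives Y = -402.

-402 to -346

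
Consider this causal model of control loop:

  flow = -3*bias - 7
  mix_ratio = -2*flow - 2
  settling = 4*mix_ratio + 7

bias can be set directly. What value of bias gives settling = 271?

bias = 9

Substituting into the mix_ratio equation gives mix_ratio = 6*bias + 12.
Substituting into the settling equation gives settling = 24*bias + 55.
Solve 24*bias + 55 = 271: bias = (271 - 55) / 24 = 9.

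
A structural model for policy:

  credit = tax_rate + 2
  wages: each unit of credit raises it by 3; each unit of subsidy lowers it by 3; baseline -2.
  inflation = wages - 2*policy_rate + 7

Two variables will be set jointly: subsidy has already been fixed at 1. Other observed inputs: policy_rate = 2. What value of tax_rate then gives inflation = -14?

With subsidy held at 1:
Substituting into the wages equation gives wages = 3*tax_rate + 1.
So inflation = 3*tax_rate + 4.
Solve 3*tax_rate + 4 = -14: tax_rate = (-14 - 4) / 3 = -6.

tax_rate = -6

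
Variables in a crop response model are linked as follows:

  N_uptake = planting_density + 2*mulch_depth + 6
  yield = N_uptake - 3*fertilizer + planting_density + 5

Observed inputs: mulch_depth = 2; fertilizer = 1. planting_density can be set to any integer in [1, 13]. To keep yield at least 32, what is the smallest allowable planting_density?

Substituting into the N_uptake equation gives N_uptake = planting_density + 10.
Substituting into the yield equation gives yield = 2*planting_density + 12.
Require 2*planting_density + 12 ≥ 32, so planting_density ≥ 10.
The smallest integer in [1, 13] satisfying this is 10.

planting_density = 10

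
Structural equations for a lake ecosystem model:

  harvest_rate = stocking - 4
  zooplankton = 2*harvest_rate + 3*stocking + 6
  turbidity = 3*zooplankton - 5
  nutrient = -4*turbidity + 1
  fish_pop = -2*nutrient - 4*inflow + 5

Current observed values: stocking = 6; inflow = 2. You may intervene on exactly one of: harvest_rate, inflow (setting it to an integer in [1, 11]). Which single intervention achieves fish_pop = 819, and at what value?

set harvest_rate = 6

Intervening on harvest_rate: with other inputs at their observed values, fish_pop = 48*harvest_rate + 531. Solving for 819 gives harvest_rate = 6, within [1, 11].
Intervening on inflow: fish_pop = -4*inflow + 635. Reaching 819 requires inflow = -46, outside [1, 11].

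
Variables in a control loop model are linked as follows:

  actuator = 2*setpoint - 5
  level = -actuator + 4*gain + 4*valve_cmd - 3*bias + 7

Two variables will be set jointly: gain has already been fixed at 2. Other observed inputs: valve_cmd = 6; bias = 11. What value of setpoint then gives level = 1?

With gain held at 2:
Substituting into the level equation gives level = -2*setpoint + 11.
Solve -2*setpoint + 11 = 1: setpoint = (1 - 11) / -2 = 5.

setpoint = 5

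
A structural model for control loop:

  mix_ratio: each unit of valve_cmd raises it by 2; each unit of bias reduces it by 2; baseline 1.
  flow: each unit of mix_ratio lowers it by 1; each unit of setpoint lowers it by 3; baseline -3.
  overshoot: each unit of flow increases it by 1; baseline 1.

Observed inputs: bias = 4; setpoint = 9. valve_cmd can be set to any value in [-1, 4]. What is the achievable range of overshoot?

-30 to -20

Substituting into the mix_ratio equation gives mix_ratio = 2*valve_cmd - 7.
Substituting into the flow equation gives flow = -2*valve_cmd - 23.
Substituting into the overshoot equation gives overshoot = -2*valve_cmd - 22.
Linear in valve_cmd, so extremes are at the endpoints: valve_cmd = -1 gives overshoot = -20; valve_cmd = 4 gives overshoot = -30.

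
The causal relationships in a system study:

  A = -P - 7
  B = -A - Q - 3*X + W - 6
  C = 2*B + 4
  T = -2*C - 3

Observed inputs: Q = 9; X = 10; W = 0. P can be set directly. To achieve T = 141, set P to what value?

Substituting into the B equation gives B = P - 38.
This gives C = 2*P - 72.
Substituting into the T equation gives T = -4*P + 141.
Solve -4*P + 141 = 141: P = (141 - 141) / -4 = 0.

P = 0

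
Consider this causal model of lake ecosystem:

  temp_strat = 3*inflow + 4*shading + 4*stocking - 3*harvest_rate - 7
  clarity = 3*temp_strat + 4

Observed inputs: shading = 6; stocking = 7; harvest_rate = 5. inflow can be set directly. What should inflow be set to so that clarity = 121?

Substituting into the temp_strat equation gives temp_strat = 3*inflow + 30.
Substituting into the clarity equation gives clarity = 9*inflow + 94.
Solve 9*inflow + 94 = 121: inflow = (121 - 94) / 9 = 3.

inflow = 3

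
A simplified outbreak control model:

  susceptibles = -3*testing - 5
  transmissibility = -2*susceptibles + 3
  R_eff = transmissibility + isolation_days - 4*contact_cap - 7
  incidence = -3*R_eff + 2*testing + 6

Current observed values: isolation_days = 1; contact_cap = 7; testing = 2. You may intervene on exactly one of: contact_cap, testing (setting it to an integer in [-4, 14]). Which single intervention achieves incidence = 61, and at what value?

Intervening on contact_cap: with other inputs at their observed values, incidence = 12*contact_cap - 47. Solving for 61 gives contact_cap = 9, within [-4, 14].
Intervening on testing: incidence = -16*testing + 69. Reaching 61 requires testing = 1/2, not an integer.

set contact_cap = 9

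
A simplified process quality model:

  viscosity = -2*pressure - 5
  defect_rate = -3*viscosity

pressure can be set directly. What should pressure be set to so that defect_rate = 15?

Substituting into the defect_rate equation gives defect_rate = 6*pressure + 15.
Solve 6*pressure + 15 = 15: pressure = (15 - 15) / 6 = 0.

pressure = 0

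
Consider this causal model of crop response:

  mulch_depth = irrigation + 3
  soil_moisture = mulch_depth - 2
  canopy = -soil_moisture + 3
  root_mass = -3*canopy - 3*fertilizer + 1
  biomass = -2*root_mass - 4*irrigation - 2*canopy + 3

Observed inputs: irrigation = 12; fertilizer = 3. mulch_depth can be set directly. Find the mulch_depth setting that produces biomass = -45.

mulch_depth = 9

Intervening on mulch_depth fixes its value directly, overriding its dependence on irrigation.
Substituting into the canopy equation gives canopy = -mulch_depth + 5.
This gives root_mass = 3*mulch_depth - 23.
biomass becomes -4*mulch_depth - 9.
Solve -4*mulch_depth - 9 = -45: mulch_depth = (-45 + 9) / -4 = 9.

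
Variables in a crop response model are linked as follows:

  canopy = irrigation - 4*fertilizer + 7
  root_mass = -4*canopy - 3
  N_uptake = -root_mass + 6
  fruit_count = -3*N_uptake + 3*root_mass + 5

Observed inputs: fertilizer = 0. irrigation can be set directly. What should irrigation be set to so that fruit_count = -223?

Substituting into the canopy equation gives canopy = irrigation + 7.
This gives root_mass = -4*irrigation - 31.
Substituting into the N_uptake equation gives N_uptake = 4*irrigation + 37.
Substituting into the fruit_count equation gives fruit_count = -24*irrigation - 199.
Solve -24*irrigation - 199 = -223: irrigation = (-223 + 199) / -24 = 1.

irrigation = 1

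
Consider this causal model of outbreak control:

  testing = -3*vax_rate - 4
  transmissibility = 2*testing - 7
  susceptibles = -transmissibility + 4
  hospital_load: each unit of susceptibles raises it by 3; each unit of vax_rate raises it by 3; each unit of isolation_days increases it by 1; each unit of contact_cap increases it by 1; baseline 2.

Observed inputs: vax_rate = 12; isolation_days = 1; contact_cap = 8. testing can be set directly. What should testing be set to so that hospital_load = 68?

Intervening on testing fixes its value directly, overriding its dependence on vax_rate.
Substituting into the susceptibles equation gives susceptibles = -2*testing + 11.
Substituting into the hospital_load equation gives hospital_load = -6*testing + 80.
Solve -6*testing + 80 = 68: testing = (68 - 80) / -6 = 2.

testing = 2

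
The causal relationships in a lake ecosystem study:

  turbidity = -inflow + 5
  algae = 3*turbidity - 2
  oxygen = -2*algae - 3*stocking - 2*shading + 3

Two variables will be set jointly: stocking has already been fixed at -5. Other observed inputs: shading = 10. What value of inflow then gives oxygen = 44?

With stocking held at -5:
Substituting into the algae equation gives algae = -3*inflow + 13.
Substituting into the oxygen equation gives oxygen = 6*inflow - 28.
Solve 6*inflow - 28 = 44: inflow = (44 + 28) / 6 = 12.

inflow = 12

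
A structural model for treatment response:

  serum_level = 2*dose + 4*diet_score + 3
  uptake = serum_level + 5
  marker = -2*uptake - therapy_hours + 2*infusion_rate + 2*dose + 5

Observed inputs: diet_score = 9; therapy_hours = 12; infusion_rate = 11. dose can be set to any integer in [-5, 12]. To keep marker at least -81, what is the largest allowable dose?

Substituting into the serum_level equation gives serum_level = 2*dose + 39.
Substituting into the uptake equation gives uptake = 2*dose + 44.
Substituting into the marker equation gives marker = -2*dose - 73.
Require -2*dose - 73 ≥ -81, so dose ≤ 4.
The largest integer in [-5, 12] satisfying this is 4.

dose = 4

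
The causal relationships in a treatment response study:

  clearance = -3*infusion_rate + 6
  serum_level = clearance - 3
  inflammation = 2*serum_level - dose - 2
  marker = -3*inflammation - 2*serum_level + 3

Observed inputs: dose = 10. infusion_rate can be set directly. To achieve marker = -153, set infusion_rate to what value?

Substituting into the serum_level equation gives serum_level = -3*infusion_rate + 3.
Substituting into the inflammation equation gives inflammation = -6*infusion_rate - 6.
This gives marker = 24*infusion_rate + 15.
Solve 24*infusion_rate + 15 = -153: infusion_rate = (-153 - 15) / 24 = -7.

infusion_rate = -7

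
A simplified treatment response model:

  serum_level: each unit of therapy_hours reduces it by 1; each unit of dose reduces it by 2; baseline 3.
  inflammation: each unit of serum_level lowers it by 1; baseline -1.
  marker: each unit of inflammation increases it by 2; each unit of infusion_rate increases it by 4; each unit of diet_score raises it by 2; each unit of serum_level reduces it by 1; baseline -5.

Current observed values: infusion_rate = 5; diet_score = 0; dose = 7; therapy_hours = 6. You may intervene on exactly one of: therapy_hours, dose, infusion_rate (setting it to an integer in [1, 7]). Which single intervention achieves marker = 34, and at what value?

set dose = 2

Intervening on therapy_hours: marker = 3*therapy_hours + 46. Reaching 34 requires therapy_hours = -4, outside [1, 7].
Intervening on dose: with other inputs at their observed values, marker = 6*dose + 22. Solving for 34 gives dose = 2, within [1, 7].
Intervening on infusion_rate: marker = 4*infusion_rate + 44. Reaching 34 requires infusion_rate = -5/2, not an integer.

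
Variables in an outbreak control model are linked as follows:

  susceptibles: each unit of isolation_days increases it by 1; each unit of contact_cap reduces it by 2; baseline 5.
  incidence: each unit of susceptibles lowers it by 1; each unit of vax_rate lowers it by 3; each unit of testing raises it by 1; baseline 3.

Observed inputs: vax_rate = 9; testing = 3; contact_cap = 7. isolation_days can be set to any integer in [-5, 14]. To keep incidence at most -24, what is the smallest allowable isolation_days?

Substituting into the susceptibles equation gives susceptibles = isolation_days - 9.
So incidence = -isolation_days - 12.
Require -isolation_days - 12 ≤ -24, so isolation_days ≥ 12.
The smallest integer in [-5, 14] satisfying this is 12.

isolation_days = 12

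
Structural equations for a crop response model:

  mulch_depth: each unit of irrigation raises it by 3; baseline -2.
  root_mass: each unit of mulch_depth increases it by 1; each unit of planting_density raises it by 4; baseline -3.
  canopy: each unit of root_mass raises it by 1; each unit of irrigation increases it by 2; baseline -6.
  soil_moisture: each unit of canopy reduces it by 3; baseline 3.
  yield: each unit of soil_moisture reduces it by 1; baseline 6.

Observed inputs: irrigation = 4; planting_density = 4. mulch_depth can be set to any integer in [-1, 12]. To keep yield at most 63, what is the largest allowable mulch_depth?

mulch_depth = 5

Intervening on mulch_depth fixes its value directly, overriding its dependence on irrigation.
Substituting into the root_mass equation gives root_mass = mulch_depth + 13.
Substituting into the canopy equation gives canopy = mulch_depth + 15.
soil_moisture becomes -3*mulch_depth - 42.
So yield = 3*mulch_depth + 48.
Require 3*mulch_depth + 48 ≤ 63, so mulch_depth ≤ 5.
The largest integer in [-1, 12] satisfying this is 5.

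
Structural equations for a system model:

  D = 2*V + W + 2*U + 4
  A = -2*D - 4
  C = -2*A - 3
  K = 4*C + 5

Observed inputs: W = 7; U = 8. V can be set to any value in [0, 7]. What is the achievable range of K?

457 to 681

Substituting into the D equation gives D = 2*V + 27.
Substituting into the A equation gives A = -4*V - 58.
So C = 8*V + 113.
Substituting into the K equation gives K = 32*V + 457.
Linear in V, so extremes are at the endpoints: V = 0 gives K = 457; V = 7 gives K = 681.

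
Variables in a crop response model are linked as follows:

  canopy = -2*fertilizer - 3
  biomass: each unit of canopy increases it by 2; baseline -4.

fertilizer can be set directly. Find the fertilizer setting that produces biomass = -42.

Substituting into the biomass equation gives biomass = -4*fertilizer - 10.
Solve -4*fertilizer - 10 = -42: fertilizer = (-42 + 10) / -4 = 8.

fertilizer = 8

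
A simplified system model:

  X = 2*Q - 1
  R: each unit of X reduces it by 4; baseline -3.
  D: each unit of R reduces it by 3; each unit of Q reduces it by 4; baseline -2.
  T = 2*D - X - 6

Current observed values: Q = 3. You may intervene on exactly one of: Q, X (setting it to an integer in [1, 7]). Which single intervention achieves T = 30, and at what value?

set X = 2

Intervening on Q: T = 38*Q - 15. Reaching 30 requires Q = 45/38, not an integer.
Intervening on X: with other inputs at their observed values, T = 23*X - 16. Solving for 30 gives X = 2, within [1, 7].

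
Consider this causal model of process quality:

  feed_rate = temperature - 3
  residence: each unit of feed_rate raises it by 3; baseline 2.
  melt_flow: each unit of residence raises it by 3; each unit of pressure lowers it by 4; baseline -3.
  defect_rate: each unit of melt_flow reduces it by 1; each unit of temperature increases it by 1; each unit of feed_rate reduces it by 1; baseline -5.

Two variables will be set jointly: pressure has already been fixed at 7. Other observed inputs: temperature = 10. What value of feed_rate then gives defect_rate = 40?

With pressure held at 7:
Intervening on feed_rate fixes its value directly, overriding its dependence on temperature.
Substituting into the melt_flow equation gives melt_flow = 9*feed_rate - 25.
Substituting into the defect_rate equation gives defect_rate = -10*feed_rate + 30.
Solve -10*feed_rate + 30 = 40: feed_rate = (40 - 30) / -10 = -1.

feed_rate = -1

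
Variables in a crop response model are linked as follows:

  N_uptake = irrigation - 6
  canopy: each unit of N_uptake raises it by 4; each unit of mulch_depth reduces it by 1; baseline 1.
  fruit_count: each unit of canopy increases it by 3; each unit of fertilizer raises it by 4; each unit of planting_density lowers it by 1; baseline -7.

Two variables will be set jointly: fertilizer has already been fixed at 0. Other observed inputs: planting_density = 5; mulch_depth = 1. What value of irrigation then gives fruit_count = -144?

irrigation = -5

With fertilizer held at 0:
Substituting into the canopy equation gives canopy = 4*irrigation - 24.
Substituting into the fruit_count equation gives fruit_count = 12*irrigation - 84.
Solve 12*irrigation - 84 = -144: irrigation = (-144 + 84) / 12 = -5.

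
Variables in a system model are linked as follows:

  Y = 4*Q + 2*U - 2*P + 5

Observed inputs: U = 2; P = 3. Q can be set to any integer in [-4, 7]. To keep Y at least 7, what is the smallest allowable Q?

Q = 1

Substituting into the Y equation gives Y = 4*Q + 3.
Require 4*Q + 3 ≥ 7, so Q ≥ 1.
The smallest integer in [-4, 7] satisfying this is 1.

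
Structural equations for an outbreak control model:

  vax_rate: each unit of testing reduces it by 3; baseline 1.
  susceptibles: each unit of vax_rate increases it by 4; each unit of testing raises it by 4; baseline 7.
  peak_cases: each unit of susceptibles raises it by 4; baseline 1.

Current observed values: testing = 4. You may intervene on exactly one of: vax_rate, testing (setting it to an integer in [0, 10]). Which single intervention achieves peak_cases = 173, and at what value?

set vax_rate = 5

Intervening on vax_rate: with other inputs at their observed values, peak_cases = 16*vax_rate + 93. Solving for 173 gives vax_rate = 5, within [0, 10].
Intervening on testing: peak_cases = -32*testing + 45. Reaching 173 requires testing = -4, outside [0, 10].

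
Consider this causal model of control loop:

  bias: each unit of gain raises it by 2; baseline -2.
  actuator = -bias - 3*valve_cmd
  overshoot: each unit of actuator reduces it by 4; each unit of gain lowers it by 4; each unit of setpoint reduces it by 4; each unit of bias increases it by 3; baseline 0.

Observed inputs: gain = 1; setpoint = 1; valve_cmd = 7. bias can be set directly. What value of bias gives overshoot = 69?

bias = -1

Intervening on bias fixes its value directly, overriding its dependence on gain.
Substituting into the actuator equation gives actuator = -bias - 21.
Substituting into the overshoot equation gives overshoot = 7*bias + 76.
Solve 7*bias + 76 = 69: bias = (69 - 76) / 7 = -1.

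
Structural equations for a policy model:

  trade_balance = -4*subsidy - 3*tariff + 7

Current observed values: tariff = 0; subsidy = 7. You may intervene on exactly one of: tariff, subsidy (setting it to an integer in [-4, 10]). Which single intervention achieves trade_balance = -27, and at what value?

set tariff = 2

Intervening on tariff: with other inputs at their observed values, trade_balance = -3*tariff - 21. Solving for -27 gives tariff = 2, within [-4, 10].
Intervening on subsidy: trade_balance = -4*subsidy + 7. Reaching -27 requires subsidy = 17/2, not an integer.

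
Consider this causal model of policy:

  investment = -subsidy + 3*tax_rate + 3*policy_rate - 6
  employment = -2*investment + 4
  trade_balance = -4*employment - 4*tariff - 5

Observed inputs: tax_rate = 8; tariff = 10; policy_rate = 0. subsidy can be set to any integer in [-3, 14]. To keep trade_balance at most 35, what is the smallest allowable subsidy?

Substituting into the investment equation gives investment = -subsidy + 18.
So employment = 2*subsidy - 32.
Substituting into the trade_balance equation gives trade_balance = -8*subsidy + 83.
Require -8*subsidy + 83 ≤ 35, so subsidy ≥ 6.
The smallest integer in [-3, 14] satisfying this is 6.

subsidy = 6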